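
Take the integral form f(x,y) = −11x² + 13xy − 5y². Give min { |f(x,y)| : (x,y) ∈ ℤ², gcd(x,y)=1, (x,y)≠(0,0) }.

translate: b→9 (≡-13 mod 22), so (11,-13,5)→(11,9,3)
flip: (11,9,3)→(3,-9,11)
translate: b→3 (≡-9 mod 6), so (3,-9,11)→(3,3,5)
reduced (well bottom): (3,3,5) with a≤c, −a<b≤a
well minimum |f| = |-3| = 3 (negative-definite)

3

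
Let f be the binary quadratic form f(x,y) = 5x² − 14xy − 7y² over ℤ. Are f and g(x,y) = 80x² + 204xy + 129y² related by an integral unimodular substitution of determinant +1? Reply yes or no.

D₁ = 336, D₂ = 336
river cycle of f (length 4): (-7, 14, 5), (5, 16, -4), (-4, 16, 5), (5, 14, -7)
river cycle of g (length 4): (5, 16, -4), (-4, 16, 5), (5, 14, -7), (-7, 14, 5)
cycles coincide ⇒ equivalent

yes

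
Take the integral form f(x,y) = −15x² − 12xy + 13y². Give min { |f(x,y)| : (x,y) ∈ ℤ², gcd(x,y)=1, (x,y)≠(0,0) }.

descent: ρ → (13,12,-15)  [lands on river]
river: ρ → (-15,18,10)
river: ρ → (10,22,-11)
river: ρ → (-11,22,10)
river: ρ → (10,18,-15)
river: ρ → (-15,12,13)
river: ρ → (13,14,-14)
river: ρ → (-14,14,13)
closes: descent 1, river 8
min |a| on river = 10

10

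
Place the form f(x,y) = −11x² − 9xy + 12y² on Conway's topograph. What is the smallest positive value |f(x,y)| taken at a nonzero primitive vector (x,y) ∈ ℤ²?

descent: ρ → (12,9,-11)  [lands on river]
river: ρ → (-11,13,10)
river: ρ → (10,7,-14)
river: ρ → (-14,21,3)
river: ρ → (3,21,-14)
river: ρ → (-14,7,10)
river: ρ → (10,13,-11)
river: ρ → (-11,9,12)
river: ρ → (12,15,-8)
river: ρ → (-8,17,10)
river: ρ → (10,23,-2)
river: ρ → (-2,21,21)
river: ρ → (21,21,-2)
river: ρ → (-2,23,10)
river: ρ → (10,17,-8)
river: ρ → (-8,15,12)
closes: descent 1, river 16
min |a| on river = 2

2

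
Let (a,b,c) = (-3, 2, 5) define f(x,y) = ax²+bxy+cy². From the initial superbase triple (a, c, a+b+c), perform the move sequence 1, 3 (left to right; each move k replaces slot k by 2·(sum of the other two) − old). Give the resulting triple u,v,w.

start (-3,5,4) = (f(1,0),f(0,1),f(1,1))
replace slot 1: 2·(5+4) − (-3) = 21 → (21,5,4)
replace slot 3: 2·(21+5) − 4 = 48 → (21,5,48)

21,5,48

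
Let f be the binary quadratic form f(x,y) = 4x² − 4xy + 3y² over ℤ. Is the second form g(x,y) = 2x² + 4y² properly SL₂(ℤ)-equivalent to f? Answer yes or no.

D₁ = -32, D₂ = -32
f: translate: b→4 (≡-4 mod 8), so (4,-4,3)→(4,4,3)
f: flip: (4,4,3)→(3,-4,4)
f: translate: b→2 (≡-4 mod 6), so (3,-4,4)→(3,2,3)
f: reduced (well bottom): (3,2,3) with a≤c, −a<b≤a
g: reduced (well bottom): (2,0,4) with a≤c, −a<b≤a
reduced forms (3, 2, 3) vs (2, 0, 4) ⇒ inequivalent

no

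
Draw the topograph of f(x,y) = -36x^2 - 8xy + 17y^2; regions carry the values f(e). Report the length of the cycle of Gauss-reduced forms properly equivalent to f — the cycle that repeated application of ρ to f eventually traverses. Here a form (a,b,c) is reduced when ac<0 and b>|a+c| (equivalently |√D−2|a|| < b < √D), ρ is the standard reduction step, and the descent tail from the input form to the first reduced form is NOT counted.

D = 2512, ⌊√D⌋ = 50
descent: ρ → (17,42,-11)  [lands on river]
river: ρ → (-11,46,9)
river: ρ → (9,44,-16)
river: ρ → (-16,20,33)
river: ρ → (33,46,-3)
river: ρ → (-3,50,1)
river: ρ → (1,50,-3)
river: ρ → (-3,46,33)
river: ρ → (33,20,-16)
river: ρ → (-16,44,9)
river: ρ → (9,46,-11)
river: ρ → (-11,42,17)
river: ρ → (17,26,-27)
river: ρ → (-27,28,16)
river: ρ → (16,36,-19)
river: ρ → (-19,40,12)
river: ρ → (12,32,-31)
river: ρ → (-31,30,13)
river: ρ → (13,48,-4)
river: ρ → (-4,48,13)
river: ρ → (13,30,-31)
river: ρ → (-31,32,12)
river: ρ → (12,40,-19)
river: ρ → (-19,36,16)
river: ρ → (16,28,-27)
river: ρ → (-27,26,17)
ρ-cycle length = 26 (tail of 1 descent step not counted)

26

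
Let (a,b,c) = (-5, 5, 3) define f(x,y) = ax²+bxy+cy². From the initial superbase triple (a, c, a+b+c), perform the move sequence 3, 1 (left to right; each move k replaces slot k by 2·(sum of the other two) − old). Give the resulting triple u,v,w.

start (-5,3,3) = (f(1,0),f(0,1),f(1,1))
replace slot 3: 2·((-5)+3) − 3 = -7 → (-5,3,-7)
replace slot 1: 2·(3+(-7)) − (-5) = -3 → (-3,3,-7)

-3,3,-7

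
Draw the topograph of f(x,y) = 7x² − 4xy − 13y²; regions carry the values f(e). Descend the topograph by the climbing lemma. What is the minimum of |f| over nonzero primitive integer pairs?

descent: ρ → (-13,4,7)
descent: ρ → (7,10,-10)  [lands on river]
river: ρ → (-10,10,7)
river: ρ → (7,18,-2)
river: ρ → (-2,18,7)
closes: descent 2, river 4
min |a| on river = 2

2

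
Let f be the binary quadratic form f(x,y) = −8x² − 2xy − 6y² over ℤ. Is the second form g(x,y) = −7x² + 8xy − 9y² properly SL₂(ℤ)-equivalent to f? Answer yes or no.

D₁ = -188, D₂ = -188
f is negative-definite; reduce −f:
−f: flip: (8,2,6)→(6,-2,8)
−f: reduced (well bottom): (6,-2,8) with a≤c, −a<b≤a
flip sign back: reduced form of f is (-6,2,-8)
g is negative-definite; reduce −g:
−g: translate: b→6 (≡-8 mod 14), so (7,-8,9)→(7,6,8)
−g: reduced (well bottom): (7,6,8) with a≤c, −a<b≤a
flip sign back: reduced form of g is (-7,-6,-8)
reduced forms (-6, 2, -8) vs (-7, -6, -8) ⇒ inequivalent

no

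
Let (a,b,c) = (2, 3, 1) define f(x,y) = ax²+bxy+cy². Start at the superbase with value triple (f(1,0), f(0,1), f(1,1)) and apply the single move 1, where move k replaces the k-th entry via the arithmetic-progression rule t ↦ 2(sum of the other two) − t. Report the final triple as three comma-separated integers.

start (2,1,6) = (f(1,0),f(0,1),f(1,1))
replace slot 1: 2·(1+6) − 2 = 12 → (12,1,6)

12,1,6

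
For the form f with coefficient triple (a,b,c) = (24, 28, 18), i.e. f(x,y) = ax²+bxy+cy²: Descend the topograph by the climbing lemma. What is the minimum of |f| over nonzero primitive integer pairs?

translate: b→-20 (≡28 mod 48), so (24,28,18)→(24,-20,14)
flip: (24,-20,14)→(14,20,24)
translate: b→-8 (≡20 mod 28), so (14,20,24)→(14,-8,18)
reduced (well bottom): (14,-8,18) with a≤c, −a<b≤a
well minimum = a = 14

14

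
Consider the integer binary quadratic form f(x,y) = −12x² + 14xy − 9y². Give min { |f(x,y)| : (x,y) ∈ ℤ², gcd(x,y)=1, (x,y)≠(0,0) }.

translate: b→10 (≡-14 mod 24), so (12,-14,9)→(12,10,7)
flip: (12,10,7)→(7,-10,12)
translate: b→4 (≡-10 mod 14), so (7,-10,12)→(7,4,9)
reduced (well bottom): (7,4,9) with a≤c, −a<b≤a
well minimum |f| = |-7| = 7 (negative-definite)

7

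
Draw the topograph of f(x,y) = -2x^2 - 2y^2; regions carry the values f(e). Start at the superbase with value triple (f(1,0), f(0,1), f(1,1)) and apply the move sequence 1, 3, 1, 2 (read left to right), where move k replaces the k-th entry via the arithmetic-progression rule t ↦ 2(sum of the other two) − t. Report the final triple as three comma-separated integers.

start (-2,-2,-4) = (f(1,0),f(0,1),f(1,1))
replace slot 1: 2·((-2)+(-4)) − (-2) = -10 → (-10,-2,-4)
replace slot 3: 2·((-10)+(-2)) − (-4) = -20 → (-10,-2,-20)
replace slot 1: 2·((-2)+(-20)) − (-10) = -34 → (-34,-2,-20)
replace slot 2: 2·((-34)+(-20)) − (-2) = -106 → (-34,-106,-20)

-34,-106,-20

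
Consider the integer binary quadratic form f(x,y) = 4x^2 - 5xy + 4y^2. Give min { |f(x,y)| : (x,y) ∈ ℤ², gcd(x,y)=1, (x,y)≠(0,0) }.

translate: b→3 (≡-5 mod 8), so (4,-5,4)→(4,3,3)
flip: (4,3,3)→(3,-3,4)
translate: b→3 (≡-3 mod 6), so (3,-3,4)→(3,3,4)
reduced (well bottom): (3,3,4) with a≤c, −a<b≤a
well minimum = a = 3

3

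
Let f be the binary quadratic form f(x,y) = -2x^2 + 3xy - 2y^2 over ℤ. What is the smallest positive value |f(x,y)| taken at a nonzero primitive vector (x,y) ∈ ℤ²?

translate: b→1 (≡-3 mod 4), so (2,-3,2)→(2,1,1)
flip: (2,1,1)→(1,-1,2)
translate: b→1 (≡-1 mod 2), so (1,-1,2)→(1,1,2)
reduced (well bottom): (1,1,2) with a≤c, −a<b≤a
well minimum |f| = |-1| = 1 (negative-definite)

1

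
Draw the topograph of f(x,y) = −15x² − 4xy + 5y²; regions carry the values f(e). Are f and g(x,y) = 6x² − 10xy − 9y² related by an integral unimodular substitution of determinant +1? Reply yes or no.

D₁ = 316, D₂ = 316
river cycle of f (length 6): (5, 14, -6), (-6, 10, 9), (9, 8, -7), (-7, 6, 10), (10, 14, -3), (-3, 16, 5)
river cycle of g (length 6): (-9, 10, 6), (6, 14, -5), (-5, 16, 3), (3, 14, -10), (-10, 6, 7), (7, 8, -9)
cycles differ ⇒ inequivalent

no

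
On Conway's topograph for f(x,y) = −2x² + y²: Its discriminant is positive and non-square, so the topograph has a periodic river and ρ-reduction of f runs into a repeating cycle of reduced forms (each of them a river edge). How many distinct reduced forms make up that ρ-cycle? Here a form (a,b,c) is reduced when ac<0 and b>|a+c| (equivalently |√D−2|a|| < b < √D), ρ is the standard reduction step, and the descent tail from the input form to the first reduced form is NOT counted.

D = 8, ⌊√D⌋ = 2
descent: ρ → (1,2,-1)  [lands on river]
river: ρ → (-1,2,1)
ρ-cycle length = 2 (tail of 1 descent step not counted)

2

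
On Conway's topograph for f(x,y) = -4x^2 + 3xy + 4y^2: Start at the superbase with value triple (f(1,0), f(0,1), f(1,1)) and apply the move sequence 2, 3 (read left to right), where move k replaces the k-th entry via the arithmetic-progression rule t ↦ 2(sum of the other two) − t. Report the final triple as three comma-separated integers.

start (-4,4,3) = (f(1,0),f(0,1),f(1,1))
replace slot 2: 2·((-4)+3) − 4 = -6 → (-4,-6,3)
replace slot 3: 2·((-4)+(-6)) − 3 = -23 → (-4,-6,-23)

-4,-6,-23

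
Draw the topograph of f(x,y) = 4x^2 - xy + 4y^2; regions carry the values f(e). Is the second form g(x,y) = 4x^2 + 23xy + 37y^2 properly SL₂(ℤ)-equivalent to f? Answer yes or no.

D₁ = -63, D₂ = -63
f: flip: (4,-1,4)→(4,1,4)
f: reduced (well bottom): (4,1,4) with a≤c, −a<b≤a
g: translate: b→-1 (≡23 mod 8), so (4,23,37)→(4,-1,4)
g: flip: (4,-1,4)→(4,1,4)
g: reduced (well bottom): (4,1,4) with a≤c, −a<b≤a
reduced forms (4, 1, 4) vs (4, 1, 4) ⇒ equivalent

yes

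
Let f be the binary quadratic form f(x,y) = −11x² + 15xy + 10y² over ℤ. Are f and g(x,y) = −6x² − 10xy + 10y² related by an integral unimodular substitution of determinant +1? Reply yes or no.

D₁ = 665, D₂ = 340
discriminants differ ⇒ not SL₂(ℤ)-equivalent

no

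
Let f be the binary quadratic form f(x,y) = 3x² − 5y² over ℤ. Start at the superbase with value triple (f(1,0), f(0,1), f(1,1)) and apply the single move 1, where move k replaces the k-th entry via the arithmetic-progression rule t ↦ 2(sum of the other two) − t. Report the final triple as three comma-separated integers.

start (3,-5,-2) = (f(1,0),f(0,1),f(1,1))
replace slot 1: 2·((-5)+(-2)) − 3 = -17 → (-17,-5,-2)

-17,-5,-2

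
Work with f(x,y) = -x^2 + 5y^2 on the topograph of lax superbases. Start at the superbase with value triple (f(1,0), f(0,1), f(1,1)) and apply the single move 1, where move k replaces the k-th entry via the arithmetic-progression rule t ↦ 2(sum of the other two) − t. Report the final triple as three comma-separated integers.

start (-1,5,4) = (f(1,0),f(0,1),f(1,1))
replace slot 1: 2·(5+4) − (-1) = 19 → (19,5,4)

19,5,4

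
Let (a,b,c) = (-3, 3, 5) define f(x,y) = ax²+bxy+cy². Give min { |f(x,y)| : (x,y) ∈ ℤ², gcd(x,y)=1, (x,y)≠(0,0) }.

river: ρ → (5,7,-1)
river: ρ → (-1,7,5)
river: ρ → (5,3,-3)
river: ρ → (-3,3,5)
closes: descent 0, river 4
min |a| on river = 1

1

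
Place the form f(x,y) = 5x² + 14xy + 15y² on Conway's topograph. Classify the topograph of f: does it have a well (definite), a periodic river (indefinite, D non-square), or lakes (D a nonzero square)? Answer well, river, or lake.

D = b²−4ac = 14² − 4·5·15 = -104
D < 0 ⇒ definite ⇒ every region one sign ⇒ single well

well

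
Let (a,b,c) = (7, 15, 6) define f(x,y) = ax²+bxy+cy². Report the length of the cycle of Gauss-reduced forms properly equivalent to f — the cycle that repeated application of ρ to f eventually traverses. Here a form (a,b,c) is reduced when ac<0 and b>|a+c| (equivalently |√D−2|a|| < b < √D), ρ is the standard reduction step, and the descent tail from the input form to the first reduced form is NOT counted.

D = 57, ⌊√D⌋ = 7
descent: ρ → (6,-3,-2)
descent: ρ → (-2,7,1)  [lands on river]
river: ρ → (1,7,-2)
river: ρ → (-2,5,4)
river: ρ → (4,3,-3)
river: ρ → (-3,3,4)
river: ρ → (4,5,-2)
ρ-cycle length = 6 (tail of 2 descent steps not counted)

6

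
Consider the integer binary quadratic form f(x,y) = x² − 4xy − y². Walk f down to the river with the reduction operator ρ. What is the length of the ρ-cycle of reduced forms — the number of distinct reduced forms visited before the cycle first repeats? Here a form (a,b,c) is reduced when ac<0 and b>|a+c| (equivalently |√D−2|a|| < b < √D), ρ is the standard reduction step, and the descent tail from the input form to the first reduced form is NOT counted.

D = 20, ⌊√D⌋ = 4
descent: ρ → (-1,4,1)  [lands on river]
river: ρ → (1,4,-1)
ρ-cycle length = 2 (tail of 1 descent step not counted)

2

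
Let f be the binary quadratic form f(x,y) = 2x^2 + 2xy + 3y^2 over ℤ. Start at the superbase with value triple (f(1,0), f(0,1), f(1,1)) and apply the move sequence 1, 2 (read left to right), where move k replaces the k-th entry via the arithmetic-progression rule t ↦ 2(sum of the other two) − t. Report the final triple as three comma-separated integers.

start (2,3,7) = (f(1,0),f(0,1),f(1,1))
replace slot 1: 2·(3+7) − 2 = 18 → (18,3,7)
replace slot 2: 2·(18+7) − 3 = 47 → (18,47,7)

18,47,7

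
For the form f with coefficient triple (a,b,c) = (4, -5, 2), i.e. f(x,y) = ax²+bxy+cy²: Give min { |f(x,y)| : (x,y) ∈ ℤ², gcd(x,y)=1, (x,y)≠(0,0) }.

translate: b→3 (≡-5 mod 8), so (4,-5,2)→(4,3,1)
flip: (4,3,1)→(1,-3,4)
translate: b→1 (≡-3 mod 2), so (1,-3,4)→(1,1,2)
reduced (well bottom): (1,1,2) with a≤c, −a<b≤a
well minimum = a = 1

1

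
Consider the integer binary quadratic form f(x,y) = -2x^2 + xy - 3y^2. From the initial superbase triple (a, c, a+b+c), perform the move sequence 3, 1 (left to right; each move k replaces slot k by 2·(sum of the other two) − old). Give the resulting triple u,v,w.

start (-2,-3,-4) = (f(1,0),f(0,1),f(1,1))
replace slot 3: 2·((-2)+(-3)) − (-4) = -6 → (-2,-3,-6)
replace slot 1: 2·((-3)+(-6)) − (-2) = -16 → (-16,-3,-6)

-16,-3,-6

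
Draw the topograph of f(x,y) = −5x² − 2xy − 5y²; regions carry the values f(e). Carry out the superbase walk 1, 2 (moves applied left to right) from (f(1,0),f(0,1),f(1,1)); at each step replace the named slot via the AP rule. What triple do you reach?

start (-5,-5,-12) = (f(1,0),f(0,1),f(1,1))
replace slot 1: 2·((-5)+(-12)) − (-5) = -29 → (-29,-5,-12)
replace slot 2: 2·((-29)+(-12)) − (-5) = -77 → (-29,-77,-12)

-29,-77,-12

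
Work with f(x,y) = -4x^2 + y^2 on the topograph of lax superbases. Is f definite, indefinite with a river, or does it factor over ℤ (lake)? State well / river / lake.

D = b²−4ac = 0² − 4·(-4)·1 = 16
D = 4² is a perfect square ⇒ form factors over ℤ ⇒ lakes

lake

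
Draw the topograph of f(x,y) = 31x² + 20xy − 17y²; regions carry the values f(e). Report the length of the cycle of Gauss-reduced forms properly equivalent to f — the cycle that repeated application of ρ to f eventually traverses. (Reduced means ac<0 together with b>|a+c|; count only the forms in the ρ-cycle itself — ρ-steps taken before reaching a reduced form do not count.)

D = 2508, ⌊√D⌋ = 50
river: ρ → (-17,48,3)
river: ρ → (3,48,-17)
river: ρ → (-17,20,31)
river: ρ → (31,42,-6)
river: ρ → (-6,42,31)
river: ρ → (31,20,-17)
ρ-cycle length = 6 (tail of 0 descent steps not counted)

6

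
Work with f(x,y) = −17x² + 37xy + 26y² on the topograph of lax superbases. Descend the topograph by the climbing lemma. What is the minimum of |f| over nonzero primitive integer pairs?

river: ρ → (26,15,-28)
river: ρ → (-28,41,13)
river: ρ → (13,37,-34)
river: ρ → (-34,31,16)
river: ρ → (16,33,-32)
river: ρ → (-32,31,17)
river: ρ → (17,37,-26)
river: ρ → (-26,15,28)
river: ρ → (28,41,-13)
river: ρ → (-13,37,34)
river: ρ → (34,31,-16)
river: ρ → (-16,33,32)
river: ρ → (32,31,-17)
river: ρ → (-17,37,26)
closes: descent 0, river 14
min |a| on river = 13

13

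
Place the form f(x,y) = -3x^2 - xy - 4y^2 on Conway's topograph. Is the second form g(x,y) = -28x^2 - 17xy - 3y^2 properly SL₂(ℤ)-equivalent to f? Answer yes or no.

D₁ = -47, D₂ = -47
f is negative-definite; reduce −f:
−f: reduced (well bottom): (3,1,4) with a≤c, −a<b≤a
flip sign back: reduced form of f is (-3,-1,-4)
g is negative-definite; reduce −g:
−g: flip: (28,17,3)→(3,-17,28)
−g: translate: b→1 (≡-17 mod 6), so (3,-17,28)→(3,1,4)
−g: reduced (well bottom): (3,1,4) with a≤c, −a<b≤a
flip sign back: reduced form of g is (-3,-1,-4)
reduced forms (-3, -1, -4) vs (-3, -1, -4) ⇒ equivalent

yes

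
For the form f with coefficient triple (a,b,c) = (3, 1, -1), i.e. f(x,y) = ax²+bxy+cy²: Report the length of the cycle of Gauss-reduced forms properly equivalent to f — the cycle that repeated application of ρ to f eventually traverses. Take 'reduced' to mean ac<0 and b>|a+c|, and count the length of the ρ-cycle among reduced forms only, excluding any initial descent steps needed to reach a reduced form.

D = 13, ⌊√D⌋ = 3
descent: ρ → (-1,3,1)  [lands on river]
river: ρ → (1,3,-1)
ρ-cycle length = 2 (tail of 1 descent step not counted)

2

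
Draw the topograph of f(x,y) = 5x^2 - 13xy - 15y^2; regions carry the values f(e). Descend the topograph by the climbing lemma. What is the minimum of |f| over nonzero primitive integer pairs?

descent: ρ → (-15,13,5)  [lands on river]
river: ρ → (5,17,-9)
river: ρ → (-9,19,3)
river: ρ → (3,17,-15)
closes: descent 1, river 4
min |a| on river = 3

3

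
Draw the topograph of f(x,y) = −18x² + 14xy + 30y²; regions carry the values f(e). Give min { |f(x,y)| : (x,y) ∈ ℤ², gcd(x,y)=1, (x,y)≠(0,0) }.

river: ρ → (30,46,-2)
river: ρ → (-2,46,30)
river: ρ → (30,14,-18)
river: ρ → (-18,22,26)
river: ρ → (26,30,-14)
river: ρ → (-14,26,30)
river: ρ → (30,34,-10)
river: ρ → (-10,46,6)
river: ρ → (6,38,-38)
river: ρ → (-38,38,6)
river: ρ → (6,46,-10)
river: ρ → (-10,34,30)
river: ρ → (30,26,-14)
river: ρ → (-14,30,26)
river: ρ → (26,22,-18)
river: ρ → (-18,14,30)
closes: descent 0, river 16
min |a| on river = 2

2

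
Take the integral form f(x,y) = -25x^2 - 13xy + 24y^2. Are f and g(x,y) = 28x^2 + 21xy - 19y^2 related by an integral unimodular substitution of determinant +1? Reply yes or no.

D₁ = 2569, D₂ = 2569
river cycle of f (length 76): (24, 13, -25), (-25, 37, 12), (12, 35, -28), (-28, 21, 19), (19, 17, -30), (-30, 43, 6), (6, 41, -37), (-37, 33, 10), (10, 47, -9), (-9, 43, 20), … (66 more)
river cycle of g (length 76): (-19, 17, 30), (30, 43, -6), (-6, 41, 37), (37, 33, -10), (-10, 47, 9), (9, 43, -20), (-20, 37, 15), (15, 23, -34), (-34, 45, 4), (4, 43, -45), … (66 more)
cycles differ ⇒ inequivalent

no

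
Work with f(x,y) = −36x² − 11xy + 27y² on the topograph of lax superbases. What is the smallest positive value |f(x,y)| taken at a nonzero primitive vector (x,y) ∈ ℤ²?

descent: ρ → (27,11,-36)  [lands on river]
river: ρ → (-36,61,2)
river: ρ → (2,63,-5)
river: ρ → (-5,57,38)
river: ρ → (38,19,-24)
river: ρ → (-24,29,33)
river: ρ → (33,37,-20)
river: ρ → (-20,43,27)
closes: descent 1, river 8
min |a| on river = 2

2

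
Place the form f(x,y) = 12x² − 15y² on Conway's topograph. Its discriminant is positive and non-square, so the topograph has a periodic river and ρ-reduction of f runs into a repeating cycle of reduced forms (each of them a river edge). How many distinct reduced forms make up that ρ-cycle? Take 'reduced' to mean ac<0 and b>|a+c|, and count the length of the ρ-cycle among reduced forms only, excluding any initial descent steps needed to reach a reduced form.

D = 720, ⌊√D⌋ = 26
descent: ρ → (-15,0,12)
descent: ρ → (12,24,-3)  [lands on river]
river: ρ → (-3,24,12)
ρ-cycle length = 2 (tail of 2 descent steps not counted)

2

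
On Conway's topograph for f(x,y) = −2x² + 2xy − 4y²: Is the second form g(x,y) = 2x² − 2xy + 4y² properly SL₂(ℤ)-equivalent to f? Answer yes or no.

D₁ = -28, D₂ = -28
f is negative-definite; reduce −f:
−f: translate: b→2 (≡-2 mod 4), so (2,-2,4)→(2,2,4)
−f: reduced (well bottom): (2,2,4) with a≤c, −a<b≤a
flip sign back: reduced form of f is (-2,-2,-4)
g: translate: b→2 (≡-2 mod 4), so (2,-2,4)→(2,2,4)
g: reduced (well bottom): (2,2,4) with a≤c, −a<b≤a
reduced forms (-2, -2, -4) vs (2, 2, 4) ⇒ inequivalent

no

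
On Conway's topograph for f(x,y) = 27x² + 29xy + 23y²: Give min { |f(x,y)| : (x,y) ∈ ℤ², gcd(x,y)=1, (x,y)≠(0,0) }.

translate: b→-25 (≡29 mod 54), so (27,29,23)→(27,-25,21)
flip: (27,-25,21)→(21,25,27)
translate: b→-17 (≡25 mod 42), so (21,25,27)→(21,-17,23)
reduced (well bottom): (21,-17,23) with a≤c, −a<b≤a
well minimum = a = 21

21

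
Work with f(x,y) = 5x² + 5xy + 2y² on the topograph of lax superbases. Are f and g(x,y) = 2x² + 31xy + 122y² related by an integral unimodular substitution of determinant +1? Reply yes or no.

D₁ = -15, D₂ = -15
f: flip: (5,5,2)→(2,-5,5)
f: translate: b→-1 (≡-5 mod 4), so (2,-5,5)→(2,-1,2)
f: flip: (2,-1,2)→(2,1,2)
f: reduced (well bottom): (2,1,2) with a≤c, −a<b≤a
g: translate: b→-1 (≡31 mod 4), so (2,31,122)→(2,-1,2)
g: flip: (2,-1,2)→(2,1,2)
g: reduced (well bottom): (2,1,2) with a≤c, −a<b≤a
reduced forms (2, 1, 2) vs (2, 1, 2) ⇒ equivalent

yes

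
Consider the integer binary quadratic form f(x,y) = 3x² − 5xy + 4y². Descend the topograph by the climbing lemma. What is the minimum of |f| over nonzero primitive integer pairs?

translate: b→1 (≡-5 mod 6), so (3,-5,4)→(3,1,2)
flip: (3,1,2)→(2,-1,3)
reduced (well bottom): (2,-1,3) with a≤c, −a<b≤a
well minimum = a = 2

2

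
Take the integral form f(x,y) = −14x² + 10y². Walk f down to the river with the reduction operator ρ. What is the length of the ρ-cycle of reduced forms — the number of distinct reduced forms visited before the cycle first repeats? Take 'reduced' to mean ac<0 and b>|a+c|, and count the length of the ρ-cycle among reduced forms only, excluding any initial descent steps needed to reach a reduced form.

D = 560, ⌊√D⌋ = 23
descent: ρ → (10,20,-4)  [lands on river]
river: ρ → (-4,20,10)
ρ-cycle length = 2 (tail of 1 descent step not counted)

2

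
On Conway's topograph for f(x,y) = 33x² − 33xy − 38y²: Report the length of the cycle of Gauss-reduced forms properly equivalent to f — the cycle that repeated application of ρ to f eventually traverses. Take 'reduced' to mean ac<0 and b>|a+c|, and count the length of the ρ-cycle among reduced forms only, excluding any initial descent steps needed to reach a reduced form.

D = 6105, ⌊√D⌋ = 78
descent: ρ → (-38,33,33)  [lands on river]
river: ρ → (33,33,-38)
river: ρ → (-38,43,28)
river: ρ → (28,69,-12)
river: ρ → (-12,75,10)
river: ρ → (10,65,-47)
river: ρ → (-47,29,28)
river: ρ → (28,27,-48)
river: ρ → (-48,69,7)
river: ρ → (7,71,-38)
river: ρ → (-38,5,40)
river: ρ → (40,75,-3)
river: ρ → (-3,75,40)
river: ρ → (40,5,-38)
river: ρ → (-38,71,7)
river: ρ → (7,69,-48)
river: ρ → (-48,27,28)
river: ρ → (28,29,-47)
river: ρ → (-47,65,10)
river: ρ → (10,75,-12)
river: ρ → (-12,69,28)
river: ρ → (28,43,-38)
ρ-cycle length = 22 (tail of 1 descent step not counted)

22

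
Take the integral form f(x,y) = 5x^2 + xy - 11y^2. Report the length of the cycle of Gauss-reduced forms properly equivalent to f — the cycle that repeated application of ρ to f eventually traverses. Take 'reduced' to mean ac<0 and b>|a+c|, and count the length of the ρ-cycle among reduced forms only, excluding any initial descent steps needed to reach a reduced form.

D = 221, ⌊√D⌋ = 14
descent: ρ → (-11,-1,5)
descent: ρ → (5,11,-5)  [lands on river]
river: ρ → (-5,9,7)
river: ρ → (7,5,-7)
river: ρ → (-7,9,5)
ρ-cycle length = 4 (tail of 2 descent steps not counted)

4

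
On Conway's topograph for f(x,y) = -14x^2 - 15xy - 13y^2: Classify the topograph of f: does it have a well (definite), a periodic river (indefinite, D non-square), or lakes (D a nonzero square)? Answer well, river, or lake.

D = b²−4ac = (-15)² − 4·(-14)·(-13) = -503
D < 0 ⇒ definite ⇒ every region one sign ⇒ single well

well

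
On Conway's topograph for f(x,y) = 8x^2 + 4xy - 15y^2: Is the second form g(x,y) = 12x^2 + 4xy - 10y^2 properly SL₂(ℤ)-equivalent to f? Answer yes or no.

D₁ = 496, D₂ = 496
river cycle of f (length 16): (8, 20, -3), (-3, 22, 1), (1, 22, -3), (-3, 20, 8), (8, 12, -11), (-11, 10, 9), (9, 8, -12), (-12, 16, 5), (5, 14, -15), (-15, 16, 4), … (6 more)
river cycle of g (length 8): (-10, 16, 6), (6, 20, -4), (-4, 20, 6), (6, 16, -10), (-10, 4, 12), (12, 20, -2), (-2, 20, 12), (12, 4, -10)
cycles differ ⇒ inequivalent

no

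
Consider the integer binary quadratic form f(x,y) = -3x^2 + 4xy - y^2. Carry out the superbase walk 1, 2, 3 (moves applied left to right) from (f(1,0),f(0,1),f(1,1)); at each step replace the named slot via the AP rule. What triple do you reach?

start (-3,-1,0) = (f(1,0),f(0,1),f(1,1))
replace slot 1: 2·((-1)+0) − (-3) = 1 → (1,-1,0)
replace slot 2: 2·(1+0) − (-1) = 3 → (1,3,0)
replace slot 3: 2·(1+3) − 0 = 8 → (1,3,8)

1,3,8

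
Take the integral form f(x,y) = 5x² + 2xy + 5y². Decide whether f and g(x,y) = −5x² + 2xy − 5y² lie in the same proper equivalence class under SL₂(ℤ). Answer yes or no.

D₁ = -96, D₂ = -96
f: reduced (well bottom): (5,2,5) with a≤c, −a<b≤a
g is negative-definite; reduce −g:
−g: flip: (5,-2,5)→(5,2,5)
−g: reduced (well bottom): (5,2,5) with a≤c, −a<b≤a
flip sign back: reduced form of g is (-5,-2,-5)
reduced forms (5, 2, 5) vs (-5, -2, -5) ⇒ inequivalent

no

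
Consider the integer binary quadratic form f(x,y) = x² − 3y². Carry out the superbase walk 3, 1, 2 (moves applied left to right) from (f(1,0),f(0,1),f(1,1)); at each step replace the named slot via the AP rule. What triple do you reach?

start (1,-3,-2) = (f(1,0),f(0,1),f(1,1))
replace slot 3: 2·(1+(-3)) − (-2) = -2 → (1,-3,-2)
replace slot 1: 2·((-3)+(-2)) − 1 = -11 → (-11,-3,-2)
replace slot 2: 2·((-11)+(-2)) − (-3) = -23 → (-11,-23,-2)

-11,-23,-2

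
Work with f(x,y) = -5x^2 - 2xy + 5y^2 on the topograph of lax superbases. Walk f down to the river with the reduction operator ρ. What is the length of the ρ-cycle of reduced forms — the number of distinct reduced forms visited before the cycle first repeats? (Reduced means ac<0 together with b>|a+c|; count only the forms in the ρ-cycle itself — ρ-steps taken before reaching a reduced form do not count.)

D = 104, ⌊√D⌋ = 10
descent: ρ → (5,2,-5)  [lands on river]
river: ρ → (-5,8,2)
river: ρ → (2,8,-5)
river: ρ → (-5,2,5)
river: ρ → (5,8,-2)
river: ρ → (-2,8,5)
ρ-cycle length = 6 (tail of 1 descent step not counted)

6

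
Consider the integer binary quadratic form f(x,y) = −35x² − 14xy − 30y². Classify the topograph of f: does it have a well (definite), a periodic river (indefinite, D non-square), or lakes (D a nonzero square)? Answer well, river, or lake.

D = b²−4ac = (-14)² − 4·(-35)·(-30) = -4004
D < 0 ⇒ definite ⇒ every region one sign ⇒ single well

well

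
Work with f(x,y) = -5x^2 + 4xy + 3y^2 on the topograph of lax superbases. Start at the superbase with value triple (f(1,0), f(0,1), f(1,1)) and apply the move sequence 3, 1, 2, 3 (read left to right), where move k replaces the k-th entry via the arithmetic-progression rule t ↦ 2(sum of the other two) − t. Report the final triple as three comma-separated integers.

start (-5,3,2) = (f(1,0),f(0,1),f(1,1))
replace slot 3: 2·((-5)+3) − 2 = -6 → (-5,3,-6)
replace slot 1: 2·(3+(-6)) − (-5) = -1 → (-1,3,-6)
replace slot 2: 2·((-1)+(-6)) − 3 = -17 → (-1,-17,-6)
replace slot 3: 2·((-1)+(-17)) − (-6) = -30 → (-1,-17,-30)

-1,-17,-30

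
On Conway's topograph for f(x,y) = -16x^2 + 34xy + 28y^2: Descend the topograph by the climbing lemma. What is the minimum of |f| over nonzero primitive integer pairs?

river: ρ → (28,22,-22)
river: ρ → (-22,22,28)
river: ρ → (28,34,-16)
river: ρ → (-16,30,32)
river: ρ → (32,34,-14)
river: ρ → (-14,50,8)
river: ρ → (8,46,-26)
river: ρ → (-26,6,28)
river: ρ → (28,50,-4)
river: ρ → (-4,54,2)
river: ρ → (2,54,-4)
river: ρ → (-4,50,28)
river: ρ → (28,6,-26)
river: ρ → (-26,46,8)
river: ρ → (8,50,-14)
river: ρ → (-14,34,32)
river: ρ → (32,30,-16)
river: ρ → (-16,34,28)
closes: descent 0, river 18
min |a| on river = 2

2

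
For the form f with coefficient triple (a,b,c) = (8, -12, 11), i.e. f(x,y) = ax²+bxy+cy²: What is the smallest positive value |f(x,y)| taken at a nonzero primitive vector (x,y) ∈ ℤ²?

translate: b→4 (≡-12 mod 16), so (8,-12,11)→(8,4,7)
flip: (8,4,7)→(7,-4,8)
reduced (well bottom): (7,-4,8) with a≤c, −a<b≤a
well minimum = a = 7

7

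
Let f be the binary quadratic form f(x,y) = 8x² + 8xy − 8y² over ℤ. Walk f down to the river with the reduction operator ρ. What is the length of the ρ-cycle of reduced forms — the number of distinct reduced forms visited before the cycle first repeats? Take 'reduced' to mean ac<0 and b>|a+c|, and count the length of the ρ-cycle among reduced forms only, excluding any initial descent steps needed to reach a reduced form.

D = 320, ⌊√D⌋ = 17
river: ρ → (-8,8,8)
river: ρ → (8,8,-8)
ρ-cycle length = 2 (tail of 0 descent steps not counted)

2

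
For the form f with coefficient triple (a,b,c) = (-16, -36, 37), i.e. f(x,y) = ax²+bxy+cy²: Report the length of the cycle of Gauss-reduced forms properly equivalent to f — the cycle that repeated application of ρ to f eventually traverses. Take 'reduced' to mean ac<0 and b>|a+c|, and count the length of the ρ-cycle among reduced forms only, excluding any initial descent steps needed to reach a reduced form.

D = 3664, ⌊√D⌋ = 60
descent: ρ → (37,36,-16)  [lands on river]
river: ρ → (-16,60,1)
river: ρ → (1,60,-16)
river: ρ → (-16,36,37)
river: ρ → (37,38,-15)
river: ρ → (-15,52,16)
river: ρ → (16,44,-27)
river: ρ → (-27,10,33)
river: ρ → (33,56,-4)
river: ρ → (-4,56,33)
river: ρ → (33,10,-27)
river: ρ → (-27,44,16)
river: ρ → (16,52,-15)
river: ρ → (-15,38,37)
ρ-cycle length = 14 (tail of 1 descent step not counted)

14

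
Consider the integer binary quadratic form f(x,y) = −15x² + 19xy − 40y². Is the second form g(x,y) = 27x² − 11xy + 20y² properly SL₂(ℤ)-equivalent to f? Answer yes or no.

D₁ = -2039, D₂ = -2039
f is negative-definite; reduce −f:
−f: translate: b→11 (≡-19 mod 30), so (15,-19,40)→(15,11,36)
−f: reduced (well bottom): (15,11,36) with a≤c, −a<b≤a
flip sign back: reduced form of f is (-15,-11,-36)
g: flip: (27,-11,20)→(20,11,27)
g: reduced (well bottom): (20,11,27) with a≤c, −a<b≤a
reduced forms (-15, -11, -36) vs (20, 11, 27) ⇒ inequivalent

no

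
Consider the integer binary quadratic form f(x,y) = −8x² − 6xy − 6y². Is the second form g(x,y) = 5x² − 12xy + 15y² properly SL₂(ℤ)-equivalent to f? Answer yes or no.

D₁ = -156, D₂ = -156
f is negative-definite; reduce −f:
−f: flip: (8,6,6)→(6,-6,8)
−f: translate: b→6 (≡-6 mod 12), so (6,-6,8)→(6,6,8)
−f: reduced (well bottom): (6,6,8) with a≤c, −a<b≤a
flip sign back: reduced form of f is (-6,-6,-8)
g: translate: b→-2 (≡-12 mod 10), so (5,-12,15)→(5,-2,8)
g: reduced (well bottom): (5,-2,8) with a≤c, −a<b≤a
reduced forms (-6, -6, -8) vs (5, -2, 8) ⇒ inequivalent

no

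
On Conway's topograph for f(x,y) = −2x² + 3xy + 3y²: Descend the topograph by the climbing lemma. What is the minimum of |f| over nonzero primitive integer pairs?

river: ρ → (3,3,-2)
river: ρ → (-2,5,1)
river: ρ → (1,5,-2)
river: ρ → (-2,3,3)
closes: descent 0, river 4
min |a| on river = 1

1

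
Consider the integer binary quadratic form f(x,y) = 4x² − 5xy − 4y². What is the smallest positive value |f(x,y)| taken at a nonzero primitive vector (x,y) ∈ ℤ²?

descent: ρ → (-4,5,4)  [lands on river]
river: ρ → (4,3,-5)
river: ρ → (-5,7,2)
river: ρ → (2,9,-1)
river: ρ → (-1,9,2)
river: ρ → (2,7,-5)
river: ρ → (-5,3,4)
river: ρ → (4,5,-4)
river: ρ → (-4,3,5)
river: ρ → (5,7,-2)
river: ρ → (-2,9,1)
river: ρ → (1,9,-2)
river: ρ → (-2,7,5)
river: ρ → (5,3,-4)
closes: descent 1, river 14
min |a| on river = 1

1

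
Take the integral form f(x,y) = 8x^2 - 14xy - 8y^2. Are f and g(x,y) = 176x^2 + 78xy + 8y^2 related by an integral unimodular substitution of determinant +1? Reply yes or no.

D₁ = 452, D₂ = 452
river cycle of f (length 14): (-8, 14, 8), (8, 18, -4), (-4, 14, 16), (16, 18, -2), (-2, 18, 16), (16, 14, -4), (-4, 18, 8), (8, 14, -8), (-8, 18, 4), (4, 14, -16), … (4 more)
river cycle of g (length 14): (8, 18, -4), (-4, 14, 16), (16, 18, -2), (-2, 18, 16), (16, 14, -4), (-4, 18, 8), (8, 14, -8), (-8, 18, 4), (4, 14, -16), (-16, 18, 2), … (4 more)
cycles coincide ⇒ equivalent

yes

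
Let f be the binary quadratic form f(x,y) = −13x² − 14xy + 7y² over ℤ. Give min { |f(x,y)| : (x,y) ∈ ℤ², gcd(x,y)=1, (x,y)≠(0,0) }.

descent: ρ → (7,14,-13)  [lands on river]
river: ρ → (-13,12,8)
river: ρ → (8,20,-5)
river: ρ → (-5,20,8)
river: ρ → (8,12,-13)
river: ρ → (-13,14,7)
closes: descent 1, river 6
min |a| on river = 5

5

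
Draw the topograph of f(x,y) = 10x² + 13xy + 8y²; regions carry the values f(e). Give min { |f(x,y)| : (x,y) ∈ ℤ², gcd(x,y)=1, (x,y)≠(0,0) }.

translate: b→-7 (≡13 mod 20), so (10,13,8)→(10,-7,5)
flip: (10,-7,5)→(5,7,10)
translate: b→-3 (≡7 mod 10), so (5,7,10)→(5,-3,8)
reduced (well bottom): (5,-3,8) with a≤c, −a<b≤a
well minimum = a = 5

5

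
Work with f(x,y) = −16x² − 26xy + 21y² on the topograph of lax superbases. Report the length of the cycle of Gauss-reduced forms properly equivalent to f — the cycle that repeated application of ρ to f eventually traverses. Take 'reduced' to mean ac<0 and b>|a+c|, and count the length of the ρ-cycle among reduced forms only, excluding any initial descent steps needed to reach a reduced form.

D = 2020, ⌊√D⌋ = 44
descent: ρ → (21,26,-16)  [lands on river]
river: ρ → (-16,38,9)
river: ρ → (9,34,-24)
river: ρ → (-24,14,19)
river: ρ → (19,24,-19)
river: ρ → (-19,14,24)
river: ρ → (24,34,-9)
river: ρ → (-9,38,16)
river: ρ → (16,26,-21)
river: ρ → (-21,16,21)
ρ-cycle length = 10 (tail of 1 descent step not counted)

10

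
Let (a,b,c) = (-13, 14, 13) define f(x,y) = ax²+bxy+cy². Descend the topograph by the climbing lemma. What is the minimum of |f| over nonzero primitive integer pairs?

river: ρ → (13,12,-14)
river: ρ → (-14,16,11)
river: ρ → (11,28,-2)
river: ρ → (-2,28,11)
river: ρ → (11,16,-14)
river: ρ → (-14,12,13)
river: ρ → (13,14,-13)
river: ρ → (-13,12,14)
river: ρ → (14,16,-11)
river: ρ → (-11,28,2)
river: ρ → (2,28,-11)
river: ρ → (-11,16,14)
river: ρ → (14,12,-13)
river: ρ → (-13,14,13)
closes: descent 0, river 14
min |a| on river = 2

2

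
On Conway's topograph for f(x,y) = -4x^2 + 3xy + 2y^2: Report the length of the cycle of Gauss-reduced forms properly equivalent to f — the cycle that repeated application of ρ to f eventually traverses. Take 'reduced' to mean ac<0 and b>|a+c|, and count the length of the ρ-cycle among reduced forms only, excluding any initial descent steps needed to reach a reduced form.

D = 41, ⌊√D⌋ = 6
river: ρ → (2,5,-2)
river: ρ → (-2,3,4)
river: ρ → (4,5,-1)
river: ρ → (-1,5,4)
river: ρ → (4,3,-2)
river: ρ → (-2,5,2)
river: ρ → (2,3,-4)
river: ρ → (-4,5,1)
river: ρ → (1,5,-4)
river: ρ → (-4,3,2)
ρ-cycle length = 10 (tail of 0 descent steps not counted)

10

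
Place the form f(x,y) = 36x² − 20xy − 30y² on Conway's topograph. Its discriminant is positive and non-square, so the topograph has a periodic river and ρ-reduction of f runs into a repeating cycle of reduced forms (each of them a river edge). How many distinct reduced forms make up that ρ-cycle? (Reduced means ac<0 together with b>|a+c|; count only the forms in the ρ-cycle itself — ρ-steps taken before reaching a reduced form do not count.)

D = 4720, ⌊√D⌋ = 68
descent: ρ → (-30,20,36)  [lands on river]
river: ρ → (36,52,-14)
river: ρ → (-14,60,20)
river: ρ → (20,60,-14)
river: ρ → (-14,52,36)
river: ρ → (36,20,-30)
river: ρ → (-30,40,26)
river: ρ → (26,64,-6)
river: ρ → (-6,68,4)
river: ρ → (4,68,-6)
river: ρ → (-6,64,26)
river: ρ → (26,40,-30)
ρ-cycle length = 12 (tail of 1 descent step not counted)

12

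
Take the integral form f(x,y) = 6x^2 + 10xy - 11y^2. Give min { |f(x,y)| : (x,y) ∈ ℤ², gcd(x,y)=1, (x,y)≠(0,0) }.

river: ρ → (-11,12,5)
river: ρ → (5,18,-2)
river: ρ → (-2,18,5)
river: ρ → (5,12,-11)
river: ρ → (-11,10,6)
river: ρ → (6,14,-7)
river: ρ → (-7,14,6)
river: ρ → (6,10,-11)
closes: descent 0, river 8
min |a| on river = 2

2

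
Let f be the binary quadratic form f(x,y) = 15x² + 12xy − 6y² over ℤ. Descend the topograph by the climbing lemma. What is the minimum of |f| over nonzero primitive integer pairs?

river: ρ → (-6,12,15)
river: ρ → (15,18,-3)
river: ρ → (-3,18,15)
river: ρ → (15,12,-6)
closes: descent 0, river 4
min |a| on river = 3

3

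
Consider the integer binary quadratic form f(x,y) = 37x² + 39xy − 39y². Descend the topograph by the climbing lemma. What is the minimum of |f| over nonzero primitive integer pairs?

river: ρ → (-39,39,37)
river: ρ → (37,35,-41)
river: ρ → (-41,47,31)
river: ρ → (31,77,-11)
river: ρ → (-11,77,31)
river: ρ → (31,47,-41)
river: ρ → (-41,35,37)
river: ρ → (37,39,-39)
closes: descent 0, river 8
min |a| on river = 11

11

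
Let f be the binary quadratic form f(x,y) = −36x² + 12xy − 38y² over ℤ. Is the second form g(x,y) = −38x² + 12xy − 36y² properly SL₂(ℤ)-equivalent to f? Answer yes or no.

D₁ = -5328, D₂ = -5328
f is negative-definite; reduce −f:
−f: reduced (well bottom): (36,-12,38) with a≤c, −a<b≤a
flip sign back: reduced form of f is (-36,12,-38)
g is negative-definite; reduce −g:
−g: flip: (38,-12,36)→(36,12,38)
−g: reduced (well bottom): (36,12,38) with a≤c, −a<b≤a
flip sign back: reduced form of g is (-36,-12,-38)
reduced forms (-36, 12, -38) vs (-36, -12, -38) ⇒ inequivalent

no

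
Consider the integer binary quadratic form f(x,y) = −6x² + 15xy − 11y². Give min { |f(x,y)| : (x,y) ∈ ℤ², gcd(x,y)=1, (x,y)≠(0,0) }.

translate: b→-3 (≡-15 mod 12), so (6,-15,11)→(6,-3,2)
flip: (6,-3,2)→(2,3,6)
translate: b→-1 (≡3 mod 4), so (2,3,6)→(2,-1,5)
reduced (well bottom): (2,-1,5) with a≤c, −a<b≤a
well minimum |f| = |-2| = 2 (negative-definite)

2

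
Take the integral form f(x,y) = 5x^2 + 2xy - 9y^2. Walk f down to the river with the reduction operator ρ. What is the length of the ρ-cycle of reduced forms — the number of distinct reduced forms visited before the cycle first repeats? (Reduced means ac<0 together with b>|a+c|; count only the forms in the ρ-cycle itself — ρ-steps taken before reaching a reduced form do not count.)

D = 184, ⌊√D⌋ = 13
descent: ρ → (-9,-2,5)
descent: ρ → (5,12,-2)  [lands on river]
river: ρ → (-2,12,5)
river: ρ → (5,8,-6)
river: ρ → (-6,4,7)
river: ρ → (7,10,-3)
river: ρ → (-3,8,10)
river: ρ → (10,12,-1)
river: ρ → (-1,12,10)
river: ρ → (10,8,-3)
river: ρ → (-3,10,7)
river: ρ → (7,4,-6)
river: ρ → (-6,8,5)
ρ-cycle length = 12 (tail of 2 descent steps not counted)

12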